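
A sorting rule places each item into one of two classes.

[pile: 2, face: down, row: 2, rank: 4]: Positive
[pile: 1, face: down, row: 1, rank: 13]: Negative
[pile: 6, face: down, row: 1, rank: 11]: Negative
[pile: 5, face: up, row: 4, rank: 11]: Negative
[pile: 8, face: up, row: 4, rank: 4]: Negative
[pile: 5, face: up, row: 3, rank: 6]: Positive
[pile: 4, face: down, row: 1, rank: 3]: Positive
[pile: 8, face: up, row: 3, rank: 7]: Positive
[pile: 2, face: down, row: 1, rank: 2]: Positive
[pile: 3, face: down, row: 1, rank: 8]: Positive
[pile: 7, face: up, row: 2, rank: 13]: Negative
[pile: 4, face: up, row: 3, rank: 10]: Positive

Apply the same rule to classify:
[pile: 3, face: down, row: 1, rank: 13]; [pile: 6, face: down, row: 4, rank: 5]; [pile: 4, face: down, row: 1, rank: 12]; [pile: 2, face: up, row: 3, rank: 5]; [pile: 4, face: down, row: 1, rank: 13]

Negative, Negative, Negative, Positive, Negative

The classifier is using: rank ≤ 10 AND row ≤ 3.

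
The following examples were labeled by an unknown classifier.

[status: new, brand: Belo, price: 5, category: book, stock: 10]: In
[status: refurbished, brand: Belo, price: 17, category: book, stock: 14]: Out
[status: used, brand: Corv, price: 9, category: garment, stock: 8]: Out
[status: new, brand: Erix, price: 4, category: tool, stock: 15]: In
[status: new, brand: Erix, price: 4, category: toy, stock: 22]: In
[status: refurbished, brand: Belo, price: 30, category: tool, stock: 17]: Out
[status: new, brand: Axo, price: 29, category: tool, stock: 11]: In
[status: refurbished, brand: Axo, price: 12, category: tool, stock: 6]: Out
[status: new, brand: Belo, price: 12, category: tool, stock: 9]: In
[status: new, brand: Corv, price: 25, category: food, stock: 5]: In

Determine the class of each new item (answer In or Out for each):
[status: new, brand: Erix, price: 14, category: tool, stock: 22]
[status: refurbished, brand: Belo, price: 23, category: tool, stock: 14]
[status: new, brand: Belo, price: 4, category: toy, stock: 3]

Checking candidate rules against both groups, what survives is: status is new.
In: [status: new, brand: Erix, price: 14, category: tool, stock: 22], since status is new.
Out: [status: refurbished, brand: Belo, price: 23, category: tool, stock: 14], since status is refurbished.
In: [status: new, brand: Belo, price: 4, category: toy, stock: 3], since status is new.

In, Out, In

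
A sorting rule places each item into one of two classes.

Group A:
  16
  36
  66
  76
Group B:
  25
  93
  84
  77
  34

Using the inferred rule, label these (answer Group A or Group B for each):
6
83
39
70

Group A, Group B, Group B, Group B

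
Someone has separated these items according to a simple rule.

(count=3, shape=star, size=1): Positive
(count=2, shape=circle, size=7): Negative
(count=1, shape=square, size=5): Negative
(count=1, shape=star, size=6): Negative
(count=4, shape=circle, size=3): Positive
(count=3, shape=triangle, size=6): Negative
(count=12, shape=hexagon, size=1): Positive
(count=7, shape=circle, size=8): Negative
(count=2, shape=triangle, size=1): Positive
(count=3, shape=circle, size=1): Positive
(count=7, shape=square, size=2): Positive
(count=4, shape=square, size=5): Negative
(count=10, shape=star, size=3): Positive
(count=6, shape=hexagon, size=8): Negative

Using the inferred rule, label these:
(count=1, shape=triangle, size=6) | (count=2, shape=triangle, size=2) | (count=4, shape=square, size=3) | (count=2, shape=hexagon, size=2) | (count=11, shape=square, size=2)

Negative, Positive, Positive, Positive, Positive

A rule that fits every label: size ≤ 3 — true of each 'Positive' example, false of each 'Negative' one.
(count=1, shape=triangle, size=6) → size = 6 → Negative.
(count=2, shape=triangle, size=2) → size = 2 → Positive.
(count=4, shape=square, size=3) → size = 3 → Positive.
(count=2, shape=hexagon, size=2) → size = 2 → Positive.
(count=11, shape=square, size=2) → size = 2 → Positive.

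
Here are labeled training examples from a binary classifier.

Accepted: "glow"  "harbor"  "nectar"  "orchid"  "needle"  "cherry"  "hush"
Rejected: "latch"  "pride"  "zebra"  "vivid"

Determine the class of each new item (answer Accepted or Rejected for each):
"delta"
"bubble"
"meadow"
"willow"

Rejected, Accepted, Accepted, Accepted

The pattern is that an item is 'Accepted' exactly when: even length.
Rejected: "delta", since length 5. Accepted: "bubble", since length 6. Accepted: "meadow", since length 6. Accepted: "willow", since length 6.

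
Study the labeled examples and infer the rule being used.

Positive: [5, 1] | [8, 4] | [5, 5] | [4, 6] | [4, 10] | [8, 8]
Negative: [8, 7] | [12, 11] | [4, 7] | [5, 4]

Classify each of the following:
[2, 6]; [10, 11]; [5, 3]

Positive, Negative, Positive

The common property of the 'Positive' items is: sum is even. No 'Negative' item has it.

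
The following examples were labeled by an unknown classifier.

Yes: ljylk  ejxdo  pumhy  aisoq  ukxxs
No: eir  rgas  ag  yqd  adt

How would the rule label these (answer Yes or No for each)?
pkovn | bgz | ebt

'Yes' ⟺ length 5.
pkovn: length 5, matches → Yes.
bgz: length 3, doesn't match → No.
ebt: length 3, doesn't match → No.

Yes, No, No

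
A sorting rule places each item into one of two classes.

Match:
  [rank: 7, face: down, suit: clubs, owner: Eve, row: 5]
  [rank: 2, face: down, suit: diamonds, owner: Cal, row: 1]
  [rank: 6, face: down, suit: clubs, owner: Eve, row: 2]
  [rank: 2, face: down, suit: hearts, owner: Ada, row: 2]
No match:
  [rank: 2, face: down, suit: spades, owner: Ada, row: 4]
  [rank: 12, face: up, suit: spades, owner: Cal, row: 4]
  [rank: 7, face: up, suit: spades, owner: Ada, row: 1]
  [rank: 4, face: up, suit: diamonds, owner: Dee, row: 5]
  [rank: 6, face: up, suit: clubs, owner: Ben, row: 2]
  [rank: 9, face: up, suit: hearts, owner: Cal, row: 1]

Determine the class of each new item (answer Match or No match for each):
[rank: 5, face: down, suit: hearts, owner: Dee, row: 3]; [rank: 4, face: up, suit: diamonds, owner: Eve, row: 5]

Match, No match

The common property of the 'Match' items is: face is down AND row ≠ 4. No 'No match' item has it.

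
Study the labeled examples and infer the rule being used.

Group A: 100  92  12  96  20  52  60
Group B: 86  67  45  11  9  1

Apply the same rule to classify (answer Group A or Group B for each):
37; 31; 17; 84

Looking at the examples, the only property every 'Group A' case has and every 'Group B' case lacks is: multiple of 4.

Group B, Group B, Group B, Group A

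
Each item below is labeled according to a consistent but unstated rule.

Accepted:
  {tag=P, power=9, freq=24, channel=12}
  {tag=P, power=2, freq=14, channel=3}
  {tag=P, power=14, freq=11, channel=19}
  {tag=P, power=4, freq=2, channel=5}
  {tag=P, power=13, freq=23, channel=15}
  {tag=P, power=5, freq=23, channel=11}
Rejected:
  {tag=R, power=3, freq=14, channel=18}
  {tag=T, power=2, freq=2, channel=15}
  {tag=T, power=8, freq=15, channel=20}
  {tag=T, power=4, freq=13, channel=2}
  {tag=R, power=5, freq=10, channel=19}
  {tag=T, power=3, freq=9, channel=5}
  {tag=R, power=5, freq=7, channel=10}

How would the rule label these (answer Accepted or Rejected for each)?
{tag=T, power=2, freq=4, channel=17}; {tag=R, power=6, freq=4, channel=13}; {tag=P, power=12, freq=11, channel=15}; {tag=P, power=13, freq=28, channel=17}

Rejected, Rejected, Accepted, Accepted

Looking at the examples, the only property every 'Accepted' case has and every 'Rejected' case lacks is: tag is P.
Rejected: {tag=T, power=2, freq=4, channel=17}, since tag is T.
Rejected: {tag=R, power=6, freq=4, channel=13}, since tag is R.
Accepted: {tag=P, power=12, freq=11, channel=15}, since tag is P.
Accepted: {tag=P, power=13, freq=28, channel=17}, since tag is P.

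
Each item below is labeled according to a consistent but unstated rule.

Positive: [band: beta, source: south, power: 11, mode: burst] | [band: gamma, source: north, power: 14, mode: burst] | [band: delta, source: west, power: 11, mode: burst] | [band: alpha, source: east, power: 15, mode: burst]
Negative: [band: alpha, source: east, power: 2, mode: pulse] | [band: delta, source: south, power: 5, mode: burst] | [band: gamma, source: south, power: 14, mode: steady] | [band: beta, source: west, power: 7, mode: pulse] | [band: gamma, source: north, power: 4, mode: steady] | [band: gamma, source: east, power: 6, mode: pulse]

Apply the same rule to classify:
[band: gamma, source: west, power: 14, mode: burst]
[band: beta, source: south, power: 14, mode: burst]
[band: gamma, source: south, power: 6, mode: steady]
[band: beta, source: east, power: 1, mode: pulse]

One predicate separates the groups cleanly: mode is burst AND power ≥ 6.
[band: gamma, source: west, power: 14, mode: burst]: Positive (mode is burst, power = 14). [band: beta, source: south, power: 14, mode: burst]: Positive (mode is burst, power = 14). [band: gamma, source: south, power: 6, mode: steady]: Negative (mode is steady, power = 6). [band: beta, source: east, power: 1, mode: pulse]: Negative (mode is pulse, power = 1).

Positive, Positive, Negative, Negative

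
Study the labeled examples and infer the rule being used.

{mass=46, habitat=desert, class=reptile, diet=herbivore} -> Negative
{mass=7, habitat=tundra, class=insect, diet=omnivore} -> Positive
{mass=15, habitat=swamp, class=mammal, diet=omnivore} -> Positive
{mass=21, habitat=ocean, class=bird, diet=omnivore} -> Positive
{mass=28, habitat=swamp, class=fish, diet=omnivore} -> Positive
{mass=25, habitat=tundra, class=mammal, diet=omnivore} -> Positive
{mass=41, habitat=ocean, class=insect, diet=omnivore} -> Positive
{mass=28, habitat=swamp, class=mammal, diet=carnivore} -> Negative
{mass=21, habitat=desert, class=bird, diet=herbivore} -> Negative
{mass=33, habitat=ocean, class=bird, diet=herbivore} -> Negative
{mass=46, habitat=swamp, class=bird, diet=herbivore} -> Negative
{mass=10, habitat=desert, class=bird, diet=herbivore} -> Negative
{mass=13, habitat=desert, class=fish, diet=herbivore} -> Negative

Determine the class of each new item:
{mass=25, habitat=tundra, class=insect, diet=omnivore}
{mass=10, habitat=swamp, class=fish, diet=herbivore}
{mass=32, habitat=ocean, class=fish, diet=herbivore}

The pattern is that an item is 'Positive' exactly when: diet is omnivore.
{mass=25, habitat=tundra, class=insect, diet=omnivore}: diet is omnivore, qualifies → Positive.
{mass=10, habitat=swamp, class=fish, diet=herbivore}: diet is herbivore, does not satisfy this → Negative.
{mass=32, habitat=ocean, class=fish, diet=herbivore}: diet is herbivore, does not satisfy this → Negative.

Positive, Negative, Negative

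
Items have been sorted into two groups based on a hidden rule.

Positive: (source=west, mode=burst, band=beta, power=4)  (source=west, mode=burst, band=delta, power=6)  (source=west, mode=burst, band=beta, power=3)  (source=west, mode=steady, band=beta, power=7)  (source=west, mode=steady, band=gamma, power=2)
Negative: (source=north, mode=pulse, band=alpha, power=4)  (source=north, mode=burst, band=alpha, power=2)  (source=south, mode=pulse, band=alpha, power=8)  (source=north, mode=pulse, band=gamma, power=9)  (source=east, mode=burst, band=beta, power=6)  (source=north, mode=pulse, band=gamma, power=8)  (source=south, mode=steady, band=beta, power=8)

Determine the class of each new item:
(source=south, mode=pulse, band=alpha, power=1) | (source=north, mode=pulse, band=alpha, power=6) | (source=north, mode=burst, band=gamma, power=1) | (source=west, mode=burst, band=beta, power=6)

All 'Positive' examples share one property — source is west — and every 'Negative' example lacks it.
(source=south, mode=pulse, band=alpha, power=1) → source is south → Negative.
(source=north, mode=pulse, band=alpha, power=6) → source is north → Negative.
(source=north, mode=burst, band=gamma, power=1) → source is north → Negative.
(source=west, mode=burst, band=beta, power=6) → source is west → Positive.

Negative, Negative, Negative, Positive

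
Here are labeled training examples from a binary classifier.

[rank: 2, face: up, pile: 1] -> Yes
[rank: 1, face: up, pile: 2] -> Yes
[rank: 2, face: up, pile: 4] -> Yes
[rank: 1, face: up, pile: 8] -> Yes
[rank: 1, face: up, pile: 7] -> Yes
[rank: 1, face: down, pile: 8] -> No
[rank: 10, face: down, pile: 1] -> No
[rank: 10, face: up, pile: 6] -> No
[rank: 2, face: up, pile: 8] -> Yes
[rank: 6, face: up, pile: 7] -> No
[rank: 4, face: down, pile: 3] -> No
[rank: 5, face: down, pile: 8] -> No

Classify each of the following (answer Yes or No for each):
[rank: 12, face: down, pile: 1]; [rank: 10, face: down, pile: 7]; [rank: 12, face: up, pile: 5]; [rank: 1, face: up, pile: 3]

No, No, No, Yes

'Yes' ⟺ face is up AND rank ≤ 2.
No: [rank: 12, face: down, pile: 1], since face is down, rank = 12.
No: [rank: 10, face: down, pile: 7], since face is down, rank = 10.
No: [rank: 12, face: up, pile: 5], since face is up, rank = 12.
Yes: [rank: 1, face: up, pile: 3], since face is up, rank = 1.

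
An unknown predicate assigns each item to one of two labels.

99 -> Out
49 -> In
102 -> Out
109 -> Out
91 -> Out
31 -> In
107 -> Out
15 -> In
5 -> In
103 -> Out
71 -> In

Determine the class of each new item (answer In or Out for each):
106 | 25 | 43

Out, In, In

Rule: at most 71. This holds for each 'In' example and fails for each 'Out' one.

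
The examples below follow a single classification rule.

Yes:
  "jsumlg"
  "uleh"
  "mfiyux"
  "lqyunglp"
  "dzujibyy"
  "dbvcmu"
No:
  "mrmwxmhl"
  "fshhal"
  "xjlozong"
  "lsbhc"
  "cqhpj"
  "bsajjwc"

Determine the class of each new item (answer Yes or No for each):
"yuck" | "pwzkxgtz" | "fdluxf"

Checking candidate rules against both groups, what survives is: contains 'u'.

Yes, No, Yes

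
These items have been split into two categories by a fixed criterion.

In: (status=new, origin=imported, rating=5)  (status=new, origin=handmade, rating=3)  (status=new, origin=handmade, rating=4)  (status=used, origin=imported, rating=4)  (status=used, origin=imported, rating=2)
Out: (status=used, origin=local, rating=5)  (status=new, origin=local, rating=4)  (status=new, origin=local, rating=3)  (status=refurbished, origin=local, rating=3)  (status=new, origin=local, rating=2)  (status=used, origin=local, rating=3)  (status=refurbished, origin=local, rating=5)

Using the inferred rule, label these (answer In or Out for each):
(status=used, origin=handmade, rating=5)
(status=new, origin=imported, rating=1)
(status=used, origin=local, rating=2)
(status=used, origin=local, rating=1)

Rule: origin is not local. This holds for each 'In' example and fails for each 'Out' one.

In, In, Out, Out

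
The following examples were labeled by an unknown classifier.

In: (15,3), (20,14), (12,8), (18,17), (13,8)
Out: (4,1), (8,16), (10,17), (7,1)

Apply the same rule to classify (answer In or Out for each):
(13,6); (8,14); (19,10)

In, Out, In

The simplest hypothesis consistent with all the labels is: first ≥ 12.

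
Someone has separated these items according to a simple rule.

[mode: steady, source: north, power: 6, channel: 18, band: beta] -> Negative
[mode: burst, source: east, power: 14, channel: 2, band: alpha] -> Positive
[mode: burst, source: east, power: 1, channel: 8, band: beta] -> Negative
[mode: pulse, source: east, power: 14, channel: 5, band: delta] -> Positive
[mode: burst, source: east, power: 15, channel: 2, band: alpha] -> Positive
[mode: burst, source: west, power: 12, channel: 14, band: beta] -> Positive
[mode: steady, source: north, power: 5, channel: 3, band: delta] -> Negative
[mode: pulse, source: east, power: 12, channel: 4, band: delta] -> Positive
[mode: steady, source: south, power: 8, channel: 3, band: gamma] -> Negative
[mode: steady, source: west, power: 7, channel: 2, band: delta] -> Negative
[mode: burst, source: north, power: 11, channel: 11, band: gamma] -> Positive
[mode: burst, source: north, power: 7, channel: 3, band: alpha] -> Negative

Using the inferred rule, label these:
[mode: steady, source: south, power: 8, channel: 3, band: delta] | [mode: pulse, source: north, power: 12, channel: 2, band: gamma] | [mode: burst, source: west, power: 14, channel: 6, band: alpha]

One predicate separates the groups cleanly: power ≥ 11.
[mode: steady, source: south, power: 8, channel: 3, band: delta] → power = 8 → Negative.
[mode: pulse, source: north, power: 12, channel: 2, band: gamma] → power = 12 → Positive.
[mode: burst, source: west, power: 14, channel: 6, band: alpha] → power = 14 → Positive.

Negative, Positive, Positive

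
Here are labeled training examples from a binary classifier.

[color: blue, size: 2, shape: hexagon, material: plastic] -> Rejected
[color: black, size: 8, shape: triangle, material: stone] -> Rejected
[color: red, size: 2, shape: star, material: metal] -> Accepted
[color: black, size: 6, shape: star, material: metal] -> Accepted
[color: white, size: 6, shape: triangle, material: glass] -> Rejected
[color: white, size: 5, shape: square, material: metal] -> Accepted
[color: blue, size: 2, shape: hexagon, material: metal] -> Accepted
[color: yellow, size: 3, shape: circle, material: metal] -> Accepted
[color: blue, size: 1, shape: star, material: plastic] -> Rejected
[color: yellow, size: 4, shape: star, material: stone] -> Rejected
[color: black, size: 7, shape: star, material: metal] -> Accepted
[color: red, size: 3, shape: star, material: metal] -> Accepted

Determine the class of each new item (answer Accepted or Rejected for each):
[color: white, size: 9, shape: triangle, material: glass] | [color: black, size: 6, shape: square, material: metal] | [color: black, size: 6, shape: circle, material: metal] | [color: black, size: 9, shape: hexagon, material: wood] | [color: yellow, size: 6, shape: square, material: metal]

Rejected, Accepted, Accepted, Rejected, Accepted

All 'Accepted' examples share one property — material is metal — and every 'Rejected' example lacks it.
[color: white, size: 9, shape: triangle, material: glass]: material is glass — fails the rule, so Rejected.
[color: black, size: 6, shape: square, material: metal]: material is metal — matches, so Accepted.
[color: black, size: 6, shape: circle, material: metal]: material is metal — matches, so Accepted.
[color: black, size: 9, shape: hexagon, material: wood]: material is wood — fails the rule, so Rejected.
[color: yellow, size: 6, shape: square, material: metal]: material is metal — matches, so Accepted.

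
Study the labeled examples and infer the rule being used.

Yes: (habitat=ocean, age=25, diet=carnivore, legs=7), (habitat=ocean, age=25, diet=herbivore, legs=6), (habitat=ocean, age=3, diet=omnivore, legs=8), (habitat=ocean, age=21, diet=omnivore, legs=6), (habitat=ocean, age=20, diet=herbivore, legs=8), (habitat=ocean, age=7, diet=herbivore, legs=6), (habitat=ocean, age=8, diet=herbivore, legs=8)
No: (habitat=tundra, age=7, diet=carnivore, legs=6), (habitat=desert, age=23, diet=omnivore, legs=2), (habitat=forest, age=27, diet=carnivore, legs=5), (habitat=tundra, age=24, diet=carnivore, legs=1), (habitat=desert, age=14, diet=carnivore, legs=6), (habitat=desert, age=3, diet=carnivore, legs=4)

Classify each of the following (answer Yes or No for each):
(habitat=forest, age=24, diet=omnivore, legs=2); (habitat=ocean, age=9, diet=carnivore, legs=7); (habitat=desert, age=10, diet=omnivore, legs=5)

No, Yes, No

'Yes' ⟺ habitat is ocean.
(habitat=forest, age=24, diet=omnivore, legs=2) — habitat is forest, hence No.
(habitat=ocean, age=9, diet=carnivore, legs=7) — habitat is ocean, hence Yes.
(habitat=desert, age=10, diet=omnivore, legs=5) — habitat is desert, hence No.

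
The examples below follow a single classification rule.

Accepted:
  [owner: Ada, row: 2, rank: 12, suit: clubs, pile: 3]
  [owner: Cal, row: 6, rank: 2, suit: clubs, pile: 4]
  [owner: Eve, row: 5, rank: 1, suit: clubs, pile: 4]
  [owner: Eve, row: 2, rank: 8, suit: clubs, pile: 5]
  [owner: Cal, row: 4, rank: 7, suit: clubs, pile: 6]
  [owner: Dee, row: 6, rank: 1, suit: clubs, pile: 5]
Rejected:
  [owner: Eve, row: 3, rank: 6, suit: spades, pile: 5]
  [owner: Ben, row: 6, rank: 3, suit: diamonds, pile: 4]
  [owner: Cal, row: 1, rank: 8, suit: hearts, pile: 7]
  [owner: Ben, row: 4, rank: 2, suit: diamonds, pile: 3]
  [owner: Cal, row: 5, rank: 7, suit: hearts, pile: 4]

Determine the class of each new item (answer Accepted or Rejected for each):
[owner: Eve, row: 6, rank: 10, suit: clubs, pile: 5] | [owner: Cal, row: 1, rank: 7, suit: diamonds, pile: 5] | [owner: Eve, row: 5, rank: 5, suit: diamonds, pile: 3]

Every 'Accepted' example satisfies: suit is clubs. None of the 'Rejected' examples do.
[owner: Eve, row: 6, rank: 10, suit: clubs, pile: 5] — suit is clubs, hence Accepted. [owner: Cal, row: 1, rank: 7, suit: diamonds, pile: 5] — suit is diamonds, hence Rejected. [owner: Eve, row: 5, rank: 5, suit: diamonds, pile: 3] — suit is diamonds, hence Rejected.

Accepted, Rejected, Rejected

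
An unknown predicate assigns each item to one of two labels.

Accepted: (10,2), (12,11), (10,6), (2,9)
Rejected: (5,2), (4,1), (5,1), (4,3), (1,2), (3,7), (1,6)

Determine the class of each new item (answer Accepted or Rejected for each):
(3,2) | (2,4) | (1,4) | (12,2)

Rejected, Rejected, Rejected, Accepted

The pattern is that an item is 'Accepted' exactly when: sum ≥ 11.
(3,2): Rejected (3+2 = 5). (2,4): Rejected (2+4 = 6). (1,4): Rejected (1+4 = 5). (12,2): Accepted (12+2 = 14).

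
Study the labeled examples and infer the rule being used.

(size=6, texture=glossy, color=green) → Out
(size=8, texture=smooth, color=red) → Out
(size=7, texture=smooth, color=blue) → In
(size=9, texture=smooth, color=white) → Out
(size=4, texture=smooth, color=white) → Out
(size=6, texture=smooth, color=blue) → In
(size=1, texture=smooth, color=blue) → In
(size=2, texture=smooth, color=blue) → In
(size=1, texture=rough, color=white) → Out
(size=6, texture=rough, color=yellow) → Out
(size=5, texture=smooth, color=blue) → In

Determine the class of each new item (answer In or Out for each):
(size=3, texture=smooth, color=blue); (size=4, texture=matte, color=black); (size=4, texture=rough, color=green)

'In' ⟺ color is blue.
(size=3, texture=smooth, color=blue) → color is blue → In.
(size=4, texture=matte, color=black) → color is black → Out.
(size=4, texture=rough, color=green) → color is green → Out.

In, Out, Out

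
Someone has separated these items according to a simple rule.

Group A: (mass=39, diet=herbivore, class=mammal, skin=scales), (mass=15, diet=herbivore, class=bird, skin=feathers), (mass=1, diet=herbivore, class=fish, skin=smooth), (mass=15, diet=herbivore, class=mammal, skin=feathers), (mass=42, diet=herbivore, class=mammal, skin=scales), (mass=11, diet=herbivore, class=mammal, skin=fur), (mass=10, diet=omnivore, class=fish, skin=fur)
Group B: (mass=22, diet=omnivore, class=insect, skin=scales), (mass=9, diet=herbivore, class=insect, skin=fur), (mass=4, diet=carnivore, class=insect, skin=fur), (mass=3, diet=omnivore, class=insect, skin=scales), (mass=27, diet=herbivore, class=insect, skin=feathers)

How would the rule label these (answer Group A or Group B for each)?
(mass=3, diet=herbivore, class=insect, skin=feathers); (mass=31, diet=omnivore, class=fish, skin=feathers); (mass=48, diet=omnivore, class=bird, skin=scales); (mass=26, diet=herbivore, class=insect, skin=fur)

Rule: class is not insect. This holds for each 'Group A' example and fails for each 'Group B' one.

Group B, Group A, Group A, Group B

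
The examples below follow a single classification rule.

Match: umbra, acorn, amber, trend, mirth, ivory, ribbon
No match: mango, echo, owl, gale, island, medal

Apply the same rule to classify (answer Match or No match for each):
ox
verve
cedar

No match, Match, Match

Checking candidate rules against both groups, what survives is: contains 'r'.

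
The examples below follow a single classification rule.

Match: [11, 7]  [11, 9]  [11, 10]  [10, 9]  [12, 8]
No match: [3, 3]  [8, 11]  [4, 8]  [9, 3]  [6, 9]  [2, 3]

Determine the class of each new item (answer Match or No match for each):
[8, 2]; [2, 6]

One predicate separates the groups cleanly: first ≥ 10.

No match, No match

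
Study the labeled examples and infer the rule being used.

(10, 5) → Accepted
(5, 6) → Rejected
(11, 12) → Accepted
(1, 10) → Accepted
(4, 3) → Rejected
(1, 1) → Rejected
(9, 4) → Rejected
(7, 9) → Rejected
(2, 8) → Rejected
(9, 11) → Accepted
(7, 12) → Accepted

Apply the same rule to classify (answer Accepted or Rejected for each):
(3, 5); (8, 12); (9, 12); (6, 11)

A rule that fits every label: max ≥ 10 — true of each 'Accepted' example, false of each 'Rejected' one.

Rejected, Accepted, Accepted, Accepted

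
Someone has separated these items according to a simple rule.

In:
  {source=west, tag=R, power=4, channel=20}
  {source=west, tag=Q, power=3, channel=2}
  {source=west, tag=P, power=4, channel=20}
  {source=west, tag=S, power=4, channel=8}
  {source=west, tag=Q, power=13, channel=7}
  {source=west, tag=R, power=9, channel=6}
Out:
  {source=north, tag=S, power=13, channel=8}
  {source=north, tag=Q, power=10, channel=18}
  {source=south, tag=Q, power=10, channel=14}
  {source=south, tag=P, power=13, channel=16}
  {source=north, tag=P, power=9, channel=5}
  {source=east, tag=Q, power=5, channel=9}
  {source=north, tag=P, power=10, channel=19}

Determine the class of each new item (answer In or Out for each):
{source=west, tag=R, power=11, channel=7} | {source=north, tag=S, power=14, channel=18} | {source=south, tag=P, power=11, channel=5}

The distinguishing property — source is west — holds for all the 'In' cases and none of the 'Out' cases.
{source=west, tag=R, power=11, channel=7} → source is west → In. {source=north, tag=S, power=14, channel=18} → source is north → Out. {source=south, tag=P, power=11, channel=5} → source is south → Out.

In, Out, Out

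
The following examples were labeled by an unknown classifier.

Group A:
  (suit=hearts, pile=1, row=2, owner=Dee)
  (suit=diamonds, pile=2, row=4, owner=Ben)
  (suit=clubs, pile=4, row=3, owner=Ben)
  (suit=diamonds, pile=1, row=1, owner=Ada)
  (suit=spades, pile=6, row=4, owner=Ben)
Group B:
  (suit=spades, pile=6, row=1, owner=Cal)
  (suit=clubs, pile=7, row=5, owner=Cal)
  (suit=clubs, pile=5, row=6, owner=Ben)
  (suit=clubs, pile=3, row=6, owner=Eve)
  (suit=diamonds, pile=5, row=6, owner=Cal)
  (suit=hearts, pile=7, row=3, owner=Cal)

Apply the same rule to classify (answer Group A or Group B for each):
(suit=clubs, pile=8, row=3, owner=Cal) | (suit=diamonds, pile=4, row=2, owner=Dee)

The rule appears to be: owner is not Cal AND row ≤ 4.
Group B: (suit=clubs, pile=8, row=3, owner=Cal), since owner is Cal, row = 3.
Group A: (suit=diamonds, pile=4, row=2, owner=Dee), since owner is Dee, row = 2.

Group B, Group A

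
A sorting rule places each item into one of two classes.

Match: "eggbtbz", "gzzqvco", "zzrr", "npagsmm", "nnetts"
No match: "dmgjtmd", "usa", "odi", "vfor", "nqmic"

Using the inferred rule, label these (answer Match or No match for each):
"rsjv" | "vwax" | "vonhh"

No match, No match, Match

One predicate separates the groups cleanly: has a double letter.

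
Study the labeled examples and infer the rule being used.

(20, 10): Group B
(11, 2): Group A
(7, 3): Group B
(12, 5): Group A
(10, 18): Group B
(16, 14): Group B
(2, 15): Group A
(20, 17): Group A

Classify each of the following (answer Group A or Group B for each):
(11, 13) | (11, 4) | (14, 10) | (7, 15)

Group B, Group A, Group B, Group B

The distinguishing property — sum is odd — holds for all the 'Group A' cases and none of the 'Group B' cases.
(11, 13): Group B (11+13 = 24).
(11, 4): Group A (11+4 = 15).
(14, 10): Group B (14+10 = 24).
(7, 15): Group B (7+15 = 22).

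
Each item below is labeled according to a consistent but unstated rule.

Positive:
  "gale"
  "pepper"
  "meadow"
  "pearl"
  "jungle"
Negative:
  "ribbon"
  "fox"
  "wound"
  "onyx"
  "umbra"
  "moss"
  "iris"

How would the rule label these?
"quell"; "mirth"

Positive, Negative

The classifier is using: contains 'e'.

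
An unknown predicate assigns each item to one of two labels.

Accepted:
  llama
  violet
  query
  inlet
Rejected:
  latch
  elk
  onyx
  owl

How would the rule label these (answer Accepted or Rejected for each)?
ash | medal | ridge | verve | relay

Rejected, Accepted, Accepted, Accepted, Accepted

The rule appears to be: has ≥ 2 vowels.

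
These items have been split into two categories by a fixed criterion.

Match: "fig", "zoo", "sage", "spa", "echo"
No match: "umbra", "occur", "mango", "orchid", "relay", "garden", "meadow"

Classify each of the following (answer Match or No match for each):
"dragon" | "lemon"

No match, No match

The simplest hypothesis consistent with all the labels is: length ≤ 4.
"dragon" → length 6 → No match. "lemon" → length 5 → No match.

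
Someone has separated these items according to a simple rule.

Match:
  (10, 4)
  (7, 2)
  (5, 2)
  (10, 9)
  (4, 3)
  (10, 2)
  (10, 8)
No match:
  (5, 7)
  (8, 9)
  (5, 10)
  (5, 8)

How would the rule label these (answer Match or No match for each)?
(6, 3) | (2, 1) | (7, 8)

Match, Match, No match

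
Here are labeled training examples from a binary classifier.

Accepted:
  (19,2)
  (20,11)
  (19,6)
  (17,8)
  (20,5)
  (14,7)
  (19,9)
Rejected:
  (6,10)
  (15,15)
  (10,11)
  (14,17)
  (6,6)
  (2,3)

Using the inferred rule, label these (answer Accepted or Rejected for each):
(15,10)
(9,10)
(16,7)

Accepted, Rejected, Accepted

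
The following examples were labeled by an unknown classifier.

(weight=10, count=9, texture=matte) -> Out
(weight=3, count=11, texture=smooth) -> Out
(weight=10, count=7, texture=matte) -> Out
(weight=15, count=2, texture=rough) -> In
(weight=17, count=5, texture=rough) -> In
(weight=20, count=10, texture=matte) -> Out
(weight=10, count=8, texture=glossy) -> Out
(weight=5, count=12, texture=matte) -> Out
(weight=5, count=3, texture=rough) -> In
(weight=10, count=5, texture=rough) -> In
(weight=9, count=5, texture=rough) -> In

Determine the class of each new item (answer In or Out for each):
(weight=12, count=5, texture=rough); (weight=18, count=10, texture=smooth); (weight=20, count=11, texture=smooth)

The simplest hypothesis consistent with all the labels is: texture is rough.

In, Out, Out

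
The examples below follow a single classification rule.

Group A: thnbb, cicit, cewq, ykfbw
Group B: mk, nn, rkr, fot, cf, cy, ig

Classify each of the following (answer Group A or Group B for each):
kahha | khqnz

Group A, Group A

'Group A' ⟺ length ≥ 4.
Group A: kahha, since length 5.
Group A: khqnz, since length 5.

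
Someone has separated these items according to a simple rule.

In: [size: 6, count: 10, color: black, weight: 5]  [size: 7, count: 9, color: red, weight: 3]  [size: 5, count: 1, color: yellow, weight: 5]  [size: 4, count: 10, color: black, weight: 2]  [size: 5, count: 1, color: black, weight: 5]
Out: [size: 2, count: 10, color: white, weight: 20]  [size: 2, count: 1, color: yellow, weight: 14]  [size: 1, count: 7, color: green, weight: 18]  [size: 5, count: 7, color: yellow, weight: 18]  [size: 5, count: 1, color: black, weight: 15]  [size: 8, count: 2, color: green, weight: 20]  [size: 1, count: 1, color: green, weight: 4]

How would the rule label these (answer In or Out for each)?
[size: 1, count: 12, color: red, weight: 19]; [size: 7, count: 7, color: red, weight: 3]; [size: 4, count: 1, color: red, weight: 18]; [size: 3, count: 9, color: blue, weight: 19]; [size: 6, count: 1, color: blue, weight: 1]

The common property of the 'In' items is: size ≥ 2 AND weight ≤ 5. No 'Out' item has it.
[size: 1, count: 12, color: red, weight: 19]: size = 1, weight = 19, lacks this property → Out.
[size: 7, count: 7, color: red, weight: 3]: size = 7, weight = 3, satisfies this → In.
[size: 4, count: 1, color: red, weight: 18]: size = 4, weight = 18, lacks this property → Out.
[size: 3, count: 9, color: blue, weight: 19]: size = 3, weight = 19, lacks this property → Out.
[size: 6, count: 1, color: blue, weight: 1]: size = 6, weight = 1, satisfies this → In.

Out, In, Out, Out, In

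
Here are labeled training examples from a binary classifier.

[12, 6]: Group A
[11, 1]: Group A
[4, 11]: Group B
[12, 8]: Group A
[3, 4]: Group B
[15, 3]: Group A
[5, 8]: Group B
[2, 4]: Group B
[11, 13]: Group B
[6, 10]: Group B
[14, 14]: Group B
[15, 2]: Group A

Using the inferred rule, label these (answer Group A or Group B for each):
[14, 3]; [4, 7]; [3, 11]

The simplest hypothesis consistent with all the labels is: first > second.
[14, 3]: Group A (14 > 3). [4, 7]: Group B (4 < 7). [3, 11]: Group B (3 < 11).

Group A, Group B, Group B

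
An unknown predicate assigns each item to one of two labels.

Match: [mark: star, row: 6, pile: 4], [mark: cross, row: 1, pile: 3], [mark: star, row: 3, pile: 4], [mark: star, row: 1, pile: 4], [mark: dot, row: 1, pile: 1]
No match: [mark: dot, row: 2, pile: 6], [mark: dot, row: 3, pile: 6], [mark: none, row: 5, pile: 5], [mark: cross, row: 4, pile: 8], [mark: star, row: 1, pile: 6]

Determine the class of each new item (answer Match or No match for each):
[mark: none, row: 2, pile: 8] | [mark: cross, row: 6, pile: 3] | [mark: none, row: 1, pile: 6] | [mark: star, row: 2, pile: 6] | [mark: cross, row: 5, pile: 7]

No match, Match, No match, No match, No match

The simplest hypothesis consistent with all the labels is: pile ≤ 4.
[mark: none, row: 2, pile: 8]: No match (pile = 8).
[mark: cross, row: 6, pile: 3]: Match (pile = 3).
[mark: none, row: 1, pile: 6]: No match (pile = 6).
[mark: star, row: 2, pile: 6]: No match (pile = 6).
[mark: cross, row: 5, pile: 7]: No match (pile = 7).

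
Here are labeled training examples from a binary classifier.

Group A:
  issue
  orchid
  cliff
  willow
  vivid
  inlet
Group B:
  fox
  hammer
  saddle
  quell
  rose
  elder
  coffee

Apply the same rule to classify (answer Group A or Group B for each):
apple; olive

Group B, Group A

Every 'Group A' example satisfies: contains 'i'. None of the 'Group B' examples do.
apple: no 'i', doesn't qualify → Group B. olive: has 'i', checks out → Group A.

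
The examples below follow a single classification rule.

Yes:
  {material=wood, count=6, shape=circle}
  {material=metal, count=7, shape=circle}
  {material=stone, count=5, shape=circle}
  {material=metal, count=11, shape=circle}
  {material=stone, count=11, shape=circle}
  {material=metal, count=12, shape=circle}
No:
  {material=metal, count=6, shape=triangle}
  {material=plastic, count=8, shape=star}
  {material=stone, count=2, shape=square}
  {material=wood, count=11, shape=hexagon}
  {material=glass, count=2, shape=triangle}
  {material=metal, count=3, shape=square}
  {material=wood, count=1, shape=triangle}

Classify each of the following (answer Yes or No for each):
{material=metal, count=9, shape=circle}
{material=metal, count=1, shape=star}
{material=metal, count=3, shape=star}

Yes, No, No

All 'Yes' examples share one property — shape is circle — and every 'No' example lacks it.
{material=metal, count=9, shape=circle} — shape is circle, hence Yes.
{material=metal, count=1, shape=star} — shape is star, hence No.
{material=metal, count=3, shape=star} — shape is star, hence No.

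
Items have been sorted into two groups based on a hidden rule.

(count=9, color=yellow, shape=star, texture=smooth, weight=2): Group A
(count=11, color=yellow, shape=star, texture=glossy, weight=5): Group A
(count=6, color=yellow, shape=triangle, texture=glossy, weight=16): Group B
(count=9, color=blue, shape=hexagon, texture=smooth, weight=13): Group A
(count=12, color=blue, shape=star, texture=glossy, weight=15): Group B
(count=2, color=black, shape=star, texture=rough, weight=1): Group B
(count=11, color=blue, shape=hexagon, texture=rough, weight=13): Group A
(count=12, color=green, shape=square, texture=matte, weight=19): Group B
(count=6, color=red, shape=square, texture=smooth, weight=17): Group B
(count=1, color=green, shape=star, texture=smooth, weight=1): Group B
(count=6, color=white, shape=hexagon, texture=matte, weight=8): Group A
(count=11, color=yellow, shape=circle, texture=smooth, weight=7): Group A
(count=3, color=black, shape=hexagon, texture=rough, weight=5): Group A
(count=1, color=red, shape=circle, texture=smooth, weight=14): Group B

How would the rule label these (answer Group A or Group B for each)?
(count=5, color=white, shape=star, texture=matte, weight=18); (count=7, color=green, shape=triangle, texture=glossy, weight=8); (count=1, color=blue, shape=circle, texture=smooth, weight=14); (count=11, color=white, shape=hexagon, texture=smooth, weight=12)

Group B, Group A, Group B, Group A

All 'Group A' examples share one property — weight ≤ 13 AND count ≥ 3 — and every 'Group B' example lacks it.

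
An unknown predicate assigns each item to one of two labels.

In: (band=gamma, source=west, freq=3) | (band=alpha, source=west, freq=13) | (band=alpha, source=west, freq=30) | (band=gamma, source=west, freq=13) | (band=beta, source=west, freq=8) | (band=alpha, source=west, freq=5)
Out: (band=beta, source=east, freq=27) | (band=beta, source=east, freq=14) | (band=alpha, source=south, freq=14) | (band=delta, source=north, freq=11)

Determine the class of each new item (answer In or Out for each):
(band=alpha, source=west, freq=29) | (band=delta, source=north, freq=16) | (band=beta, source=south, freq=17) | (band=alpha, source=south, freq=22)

In, Out, Out, Out

Checking candidate rules against both groups, what survives is: source is west.
(band=alpha, source=west, freq=29): source is west — matches, so In. (band=delta, source=north, freq=16): source is north — does not fit, so Out. (band=beta, source=south, freq=17): source is south — does not fit, so Out. (band=alpha, source=south, freq=22): source is south — does not fit, so Out.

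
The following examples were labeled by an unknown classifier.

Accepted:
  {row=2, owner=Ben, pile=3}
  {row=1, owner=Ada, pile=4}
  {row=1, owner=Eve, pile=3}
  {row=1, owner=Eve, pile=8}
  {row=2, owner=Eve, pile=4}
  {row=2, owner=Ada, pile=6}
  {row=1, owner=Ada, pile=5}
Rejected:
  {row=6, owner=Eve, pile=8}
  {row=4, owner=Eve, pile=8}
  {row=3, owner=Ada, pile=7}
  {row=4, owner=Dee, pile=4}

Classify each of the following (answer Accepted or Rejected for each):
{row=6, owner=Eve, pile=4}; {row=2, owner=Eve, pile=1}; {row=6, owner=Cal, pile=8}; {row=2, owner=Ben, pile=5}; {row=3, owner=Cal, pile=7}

Rule: row ≤ 2. This holds for each 'Accepted' example and fails for each 'Rejected' one.
{row=6, owner=Eve, pile=4} — row = 6, hence Rejected. {row=2, owner=Eve, pile=1} — row = 2, hence Accepted. {row=6, owner=Cal, pile=8} — row = 6, hence Rejected. {row=2, owner=Ben, pile=5} — row = 2, hence Accepted. {row=3, owner=Cal, pile=7} — row = 3, hence Rejected.

Rejected, Accepted, Rejected, Accepted, Rejected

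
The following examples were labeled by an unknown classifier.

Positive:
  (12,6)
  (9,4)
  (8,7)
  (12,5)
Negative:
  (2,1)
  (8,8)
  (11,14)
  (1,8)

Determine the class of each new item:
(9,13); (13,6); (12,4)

The pattern is that an item is 'Positive' exactly when: first > second AND sum ≥ 9.
(9,13): 9 < 13, 9+13 = 22, doesn't qualify → Negative.
(13,6): 13 > 6, 13+6 = 19, meets the rule → Positive.
(12,4): 12 > 4, 12+4 = 16, meets the rule → Positive.

Negative, Positive, Positive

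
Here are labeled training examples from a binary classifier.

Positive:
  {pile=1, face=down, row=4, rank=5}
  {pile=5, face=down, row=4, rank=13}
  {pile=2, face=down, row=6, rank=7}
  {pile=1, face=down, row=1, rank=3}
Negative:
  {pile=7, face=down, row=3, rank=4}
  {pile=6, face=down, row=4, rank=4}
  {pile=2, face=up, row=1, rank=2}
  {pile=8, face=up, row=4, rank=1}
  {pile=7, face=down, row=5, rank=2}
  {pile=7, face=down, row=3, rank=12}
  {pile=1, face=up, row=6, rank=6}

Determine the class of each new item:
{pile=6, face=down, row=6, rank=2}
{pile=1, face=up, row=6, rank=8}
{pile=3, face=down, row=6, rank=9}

The pattern is that an item is 'Positive' exactly when: face is down AND pile ≤ 5.
{pile=6, face=down, row=6, rank=2} — face is down, pile = 6, hence Negative. {pile=1, face=up, row=6, rank=8} — face is up, pile = 1, hence Negative. {pile=3, face=down, row=6, rank=9} — face is down, pile = 3, hence Positive.

Negative, Negative, Positive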